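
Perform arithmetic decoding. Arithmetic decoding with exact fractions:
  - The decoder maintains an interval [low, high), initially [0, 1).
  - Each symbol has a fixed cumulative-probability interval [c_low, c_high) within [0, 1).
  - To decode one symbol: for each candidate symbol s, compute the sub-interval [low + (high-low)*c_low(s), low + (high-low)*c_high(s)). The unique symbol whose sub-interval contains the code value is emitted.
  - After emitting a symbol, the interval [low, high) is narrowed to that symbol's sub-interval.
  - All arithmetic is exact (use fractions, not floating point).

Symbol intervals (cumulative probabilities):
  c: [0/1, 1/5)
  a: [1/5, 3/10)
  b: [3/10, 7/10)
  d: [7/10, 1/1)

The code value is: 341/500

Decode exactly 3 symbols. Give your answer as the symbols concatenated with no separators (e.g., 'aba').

Step 1: interval [0/1, 1/1), width = 1/1 - 0/1 = 1/1
  'c': [0/1 + 1/1*0/1, 0/1 + 1/1*1/5) = [0/1, 1/5)
  'a': [0/1 + 1/1*1/5, 0/1 + 1/1*3/10) = [1/5, 3/10)
  'b': [0/1 + 1/1*3/10, 0/1 + 1/1*7/10) = [3/10, 7/10) <- contains code 341/500
  'd': [0/1 + 1/1*7/10, 0/1 + 1/1*1/1) = [7/10, 1/1)
  emit 'b', narrow to [3/10, 7/10)
Step 2: interval [3/10, 7/10), width = 7/10 - 3/10 = 2/5
  'c': [3/10 + 2/5*0/1, 3/10 + 2/5*1/5) = [3/10, 19/50)
  'a': [3/10 + 2/5*1/5, 3/10 + 2/5*3/10) = [19/50, 21/50)
  'b': [3/10 + 2/5*3/10, 3/10 + 2/5*7/10) = [21/50, 29/50)
  'd': [3/10 + 2/5*7/10, 3/10 + 2/5*1/1) = [29/50, 7/10) <- contains code 341/500
  emit 'd', narrow to [29/50, 7/10)
Step 3: interval [29/50, 7/10), width = 7/10 - 29/50 = 3/25
  'c': [29/50 + 3/25*0/1, 29/50 + 3/25*1/5) = [29/50, 151/250)
  'a': [29/50 + 3/25*1/5, 29/50 + 3/25*3/10) = [151/250, 77/125)
  'b': [29/50 + 3/25*3/10, 29/50 + 3/25*7/10) = [77/125, 83/125)
  'd': [29/50 + 3/25*7/10, 29/50 + 3/25*1/1) = [83/125, 7/10) <- contains code 341/500
  emit 'd', narrow to [83/125, 7/10)

Answer: bdd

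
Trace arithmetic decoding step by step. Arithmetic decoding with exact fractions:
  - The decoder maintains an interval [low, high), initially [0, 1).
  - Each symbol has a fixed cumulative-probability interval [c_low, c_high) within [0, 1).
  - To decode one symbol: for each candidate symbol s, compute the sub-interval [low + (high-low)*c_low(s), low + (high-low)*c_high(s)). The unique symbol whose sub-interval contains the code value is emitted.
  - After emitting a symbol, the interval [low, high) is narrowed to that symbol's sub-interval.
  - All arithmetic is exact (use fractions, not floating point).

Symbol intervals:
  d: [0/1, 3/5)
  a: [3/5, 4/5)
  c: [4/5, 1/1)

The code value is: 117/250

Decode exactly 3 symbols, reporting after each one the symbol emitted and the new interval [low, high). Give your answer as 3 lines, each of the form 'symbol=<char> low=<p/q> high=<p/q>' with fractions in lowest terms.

Step 1: interval [0/1, 1/1), width = 1/1 - 0/1 = 1/1
  'd': [0/1 + 1/1*0/1, 0/1 + 1/1*3/5) = [0/1, 3/5) <- contains code 117/250
  'a': [0/1 + 1/1*3/5, 0/1 + 1/1*4/5) = [3/5, 4/5)
  'c': [0/1 + 1/1*4/5, 0/1 + 1/1*1/1) = [4/5, 1/1)
  emit 'd', narrow to [0/1, 3/5)
Step 2: interval [0/1, 3/5), width = 3/5 - 0/1 = 3/5
  'd': [0/1 + 3/5*0/1, 0/1 + 3/5*3/5) = [0/1, 9/25)
  'a': [0/1 + 3/5*3/5, 0/1 + 3/5*4/5) = [9/25, 12/25) <- contains code 117/250
  'c': [0/1 + 3/5*4/5, 0/1 + 3/5*1/1) = [12/25, 3/5)
  emit 'a', narrow to [9/25, 12/25)
Step 3: interval [9/25, 12/25), width = 12/25 - 9/25 = 3/25
  'd': [9/25 + 3/25*0/1, 9/25 + 3/25*3/5) = [9/25, 54/125)
  'a': [9/25 + 3/25*3/5, 9/25 + 3/25*4/5) = [54/125, 57/125)
  'c': [9/25 + 3/25*4/5, 9/25 + 3/25*1/1) = [57/125, 12/25) <- contains code 117/250
  emit 'c', narrow to [57/125, 12/25)

Answer: symbol=d low=0/1 high=3/5
symbol=a low=9/25 high=12/25
symbol=c low=57/125 high=12/25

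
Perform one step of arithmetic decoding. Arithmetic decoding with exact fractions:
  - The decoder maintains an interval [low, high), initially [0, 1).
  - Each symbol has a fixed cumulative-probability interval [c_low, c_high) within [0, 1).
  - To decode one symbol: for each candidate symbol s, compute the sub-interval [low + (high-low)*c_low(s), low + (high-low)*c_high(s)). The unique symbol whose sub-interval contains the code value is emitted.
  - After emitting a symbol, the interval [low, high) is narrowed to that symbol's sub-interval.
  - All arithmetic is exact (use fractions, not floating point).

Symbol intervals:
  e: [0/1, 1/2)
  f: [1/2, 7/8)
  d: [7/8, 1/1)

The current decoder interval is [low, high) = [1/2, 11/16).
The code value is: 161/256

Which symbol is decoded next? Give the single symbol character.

Interval width = high − low = 11/16 − 1/2 = 3/16
Scaled code = (code − low) / width = (161/256 − 1/2) / 3/16 = 11/16
  e: [0/1, 1/2) 
  f: [1/2, 7/8) ← scaled code falls here ✓
  d: [7/8, 1/1) 

Answer: f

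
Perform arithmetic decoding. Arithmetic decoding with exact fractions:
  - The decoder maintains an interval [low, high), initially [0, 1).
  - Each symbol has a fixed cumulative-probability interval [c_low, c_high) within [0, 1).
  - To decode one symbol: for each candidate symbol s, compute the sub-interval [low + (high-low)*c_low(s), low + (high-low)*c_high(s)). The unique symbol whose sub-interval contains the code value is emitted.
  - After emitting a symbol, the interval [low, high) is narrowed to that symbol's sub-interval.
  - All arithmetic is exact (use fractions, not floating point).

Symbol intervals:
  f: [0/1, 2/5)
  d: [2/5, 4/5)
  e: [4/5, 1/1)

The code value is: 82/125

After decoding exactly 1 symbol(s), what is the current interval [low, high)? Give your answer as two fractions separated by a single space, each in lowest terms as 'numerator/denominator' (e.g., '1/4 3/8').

Answer: 2/5 4/5

Derivation:
Step 1: interval [0/1, 1/1), width = 1/1 - 0/1 = 1/1
  'f': [0/1 + 1/1*0/1, 0/1 + 1/1*2/5) = [0/1, 2/5)
  'd': [0/1 + 1/1*2/5, 0/1 + 1/1*4/5) = [2/5, 4/5) <- contains code 82/125
  'e': [0/1 + 1/1*4/5, 0/1 + 1/1*1/1) = [4/5, 1/1)
  emit 'd', narrow to [2/5, 4/5)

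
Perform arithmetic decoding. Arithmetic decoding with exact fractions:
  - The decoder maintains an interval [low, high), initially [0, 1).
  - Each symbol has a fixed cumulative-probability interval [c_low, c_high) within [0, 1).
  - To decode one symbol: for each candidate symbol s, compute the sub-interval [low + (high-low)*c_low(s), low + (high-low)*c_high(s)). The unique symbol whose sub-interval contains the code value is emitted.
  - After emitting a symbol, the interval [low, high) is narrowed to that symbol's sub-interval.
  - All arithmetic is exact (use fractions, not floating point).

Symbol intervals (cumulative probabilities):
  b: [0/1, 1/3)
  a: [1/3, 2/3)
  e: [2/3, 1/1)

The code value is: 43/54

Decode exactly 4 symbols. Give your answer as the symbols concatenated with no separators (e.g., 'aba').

Step 1: interval [0/1, 1/1), width = 1/1 - 0/1 = 1/1
  'b': [0/1 + 1/1*0/1, 0/1 + 1/1*1/3) = [0/1, 1/3)
  'a': [0/1 + 1/1*1/3, 0/1 + 1/1*2/3) = [1/3, 2/3)
  'e': [0/1 + 1/1*2/3, 0/1 + 1/1*1/1) = [2/3, 1/1) <- contains code 43/54
  emit 'e', narrow to [2/3, 1/1)
Step 2: interval [2/3, 1/1), width = 1/1 - 2/3 = 1/3
  'b': [2/3 + 1/3*0/1, 2/3 + 1/3*1/3) = [2/3, 7/9)
  'a': [2/3 + 1/3*1/3, 2/3 + 1/3*2/3) = [7/9, 8/9) <- contains code 43/54
  'e': [2/3 + 1/3*2/3, 2/3 + 1/3*1/1) = [8/9, 1/1)
  emit 'a', narrow to [7/9, 8/9)
Step 3: interval [7/9, 8/9), width = 8/9 - 7/9 = 1/9
  'b': [7/9 + 1/9*0/1, 7/9 + 1/9*1/3) = [7/9, 22/27) <- contains code 43/54
  'a': [7/9 + 1/9*1/3, 7/9 + 1/9*2/3) = [22/27, 23/27)
  'e': [7/9 + 1/9*2/3, 7/9 + 1/9*1/1) = [23/27, 8/9)
  emit 'b', narrow to [7/9, 22/27)
Step 4: interval [7/9, 22/27), width = 22/27 - 7/9 = 1/27
  'b': [7/9 + 1/27*0/1, 7/9 + 1/27*1/3) = [7/9, 64/81)
  'a': [7/9 + 1/27*1/3, 7/9 + 1/27*2/3) = [64/81, 65/81) <- contains code 43/54
  'e': [7/9 + 1/27*2/3, 7/9 + 1/27*1/1) = [65/81, 22/27)
  emit 'a', narrow to [64/81, 65/81)

Answer: eaba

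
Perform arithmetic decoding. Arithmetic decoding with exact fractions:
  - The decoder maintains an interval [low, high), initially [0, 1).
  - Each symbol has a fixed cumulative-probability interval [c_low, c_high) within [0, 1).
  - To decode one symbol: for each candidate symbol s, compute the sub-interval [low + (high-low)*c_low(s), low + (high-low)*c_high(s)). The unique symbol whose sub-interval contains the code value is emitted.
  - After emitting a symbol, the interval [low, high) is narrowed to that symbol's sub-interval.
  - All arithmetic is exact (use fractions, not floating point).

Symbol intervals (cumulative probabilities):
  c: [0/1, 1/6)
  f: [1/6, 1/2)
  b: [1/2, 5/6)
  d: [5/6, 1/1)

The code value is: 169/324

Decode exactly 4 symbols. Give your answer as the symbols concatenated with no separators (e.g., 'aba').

Answer: bcfb

Derivation:
Step 1: interval [0/1, 1/1), width = 1/1 - 0/1 = 1/1
  'c': [0/1 + 1/1*0/1, 0/1 + 1/1*1/6) = [0/1, 1/6)
  'f': [0/1 + 1/1*1/6, 0/1 + 1/1*1/2) = [1/6, 1/2)
  'b': [0/1 + 1/1*1/2, 0/1 + 1/1*5/6) = [1/2, 5/6) <- contains code 169/324
  'd': [0/1 + 1/1*5/6, 0/1 + 1/1*1/1) = [5/6, 1/1)
  emit 'b', narrow to [1/2, 5/6)
Step 2: interval [1/2, 5/6), width = 5/6 - 1/2 = 1/3
  'c': [1/2 + 1/3*0/1, 1/2 + 1/3*1/6) = [1/2, 5/9) <- contains code 169/324
  'f': [1/2 + 1/3*1/6, 1/2 + 1/3*1/2) = [5/9, 2/3)
  'b': [1/2 + 1/3*1/2, 1/2 + 1/3*5/6) = [2/3, 7/9)
  'd': [1/2 + 1/3*5/6, 1/2 + 1/3*1/1) = [7/9, 5/6)
  emit 'c', narrow to [1/2, 5/9)
Step 3: interval [1/2, 5/9), width = 5/9 - 1/2 = 1/18
  'c': [1/2 + 1/18*0/1, 1/2 + 1/18*1/6) = [1/2, 55/108)
  'f': [1/2 + 1/18*1/6, 1/2 + 1/18*1/2) = [55/108, 19/36) <- contains code 169/324
  'b': [1/2 + 1/18*1/2, 1/2 + 1/18*5/6) = [19/36, 59/108)
  'd': [1/2 + 1/18*5/6, 1/2 + 1/18*1/1) = [59/108, 5/9)
  emit 'f', narrow to [55/108, 19/36)
Step 4: interval [55/108, 19/36), width = 19/36 - 55/108 = 1/54
  'c': [55/108 + 1/54*0/1, 55/108 + 1/54*1/6) = [55/108, 83/162)
  'f': [55/108 + 1/54*1/6, 55/108 + 1/54*1/2) = [83/162, 14/27)
  'b': [55/108 + 1/54*1/2, 55/108 + 1/54*5/6) = [14/27, 85/162) <- contains code 169/324
  'd': [55/108 + 1/54*5/6, 55/108 + 1/54*1/1) = [85/162, 19/36)
  emit 'b', narrow to [14/27, 85/162)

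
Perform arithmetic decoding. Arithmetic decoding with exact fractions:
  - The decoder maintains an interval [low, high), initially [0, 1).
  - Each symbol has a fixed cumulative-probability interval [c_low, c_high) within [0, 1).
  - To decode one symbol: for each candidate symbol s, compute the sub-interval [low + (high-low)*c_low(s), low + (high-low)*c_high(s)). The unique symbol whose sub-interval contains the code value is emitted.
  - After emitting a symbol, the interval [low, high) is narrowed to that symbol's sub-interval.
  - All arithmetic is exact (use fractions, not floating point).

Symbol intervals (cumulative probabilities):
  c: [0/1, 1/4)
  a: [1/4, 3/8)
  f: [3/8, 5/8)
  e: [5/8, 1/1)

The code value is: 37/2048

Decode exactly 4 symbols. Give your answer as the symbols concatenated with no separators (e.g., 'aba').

Answer: ccaa

Derivation:
Step 1: interval [0/1, 1/1), width = 1/1 - 0/1 = 1/1
  'c': [0/1 + 1/1*0/1, 0/1 + 1/1*1/4) = [0/1, 1/4) <- contains code 37/2048
  'a': [0/1 + 1/1*1/4, 0/1 + 1/1*3/8) = [1/4, 3/8)
  'f': [0/1 + 1/1*3/8, 0/1 + 1/1*5/8) = [3/8, 5/8)
  'e': [0/1 + 1/1*5/8, 0/1 + 1/1*1/1) = [5/8, 1/1)
  emit 'c', narrow to [0/1, 1/4)
Step 2: interval [0/1, 1/4), width = 1/4 - 0/1 = 1/4
  'c': [0/1 + 1/4*0/1, 0/1 + 1/4*1/4) = [0/1, 1/16) <- contains code 37/2048
  'a': [0/1 + 1/4*1/4, 0/1 + 1/4*3/8) = [1/16, 3/32)
  'f': [0/1 + 1/4*3/8, 0/1 + 1/4*5/8) = [3/32, 5/32)
  'e': [0/1 + 1/4*5/8, 0/1 + 1/4*1/1) = [5/32, 1/4)
  emit 'c', narrow to [0/1, 1/16)
Step 3: interval [0/1, 1/16), width = 1/16 - 0/1 = 1/16
  'c': [0/1 + 1/16*0/1, 0/1 + 1/16*1/4) = [0/1, 1/64)
  'a': [0/1 + 1/16*1/4, 0/1 + 1/16*3/8) = [1/64, 3/128) <- contains code 37/2048
  'f': [0/1 + 1/16*3/8, 0/1 + 1/16*5/8) = [3/128, 5/128)
  'e': [0/1 + 1/16*5/8, 0/1 + 1/16*1/1) = [5/128, 1/16)
  emit 'a', narrow to [1/64, 3/128)
Step 4: interval [1/64, 3/128), width = 3/128 - 1/64 = 1/128
  'c': [1/64 + 1/128*0/1, 1/64 + 1/128*1/4) = [1/64, 9/512)
  'a': [1/64 + 1/128*1/4, 1/64 + 1/128*3/8) = [9/512, 19/1024) <- contains code 37/2048
  'f': [1/64 + 1/128*3/8, 1/64 + 1/128*5/8) = [19/1024, 21/1024)
  'e': [1/64 + 1/128*5/8, 1/64 + 1/128*1/1) = [21/1024, 3/128)
  emit 'a', narrow to [9/512, 19/1024)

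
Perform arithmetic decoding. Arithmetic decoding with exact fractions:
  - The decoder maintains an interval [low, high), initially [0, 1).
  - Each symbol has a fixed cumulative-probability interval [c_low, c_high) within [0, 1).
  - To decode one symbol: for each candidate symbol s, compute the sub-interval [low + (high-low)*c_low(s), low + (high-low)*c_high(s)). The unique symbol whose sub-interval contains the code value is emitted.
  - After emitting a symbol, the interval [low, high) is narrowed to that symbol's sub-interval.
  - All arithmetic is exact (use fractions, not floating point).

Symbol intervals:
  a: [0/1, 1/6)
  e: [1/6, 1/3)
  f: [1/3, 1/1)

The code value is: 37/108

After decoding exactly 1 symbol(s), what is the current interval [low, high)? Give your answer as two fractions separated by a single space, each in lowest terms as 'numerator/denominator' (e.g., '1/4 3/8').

Step 1: interval [0/1, 1/1), width = 1/1 - 0/1 = 1/1
  'a': [0/1 + 1/1*0/1, 0/1 + 1/1*1/6) = [0/1, 1/6)
  'e': [0/1 + 1/1*1/6, 0/1 + 1/1*1/3) = [1/6, 1/3)
  'f': [0/1 + 1/1*1/3, 0/1 + 1/1*1/1) = [1/3, 1/1) <- contains code 37/108
  emit 'f', narrow to [1/3, 1/1)

Answer: 1/3 1/1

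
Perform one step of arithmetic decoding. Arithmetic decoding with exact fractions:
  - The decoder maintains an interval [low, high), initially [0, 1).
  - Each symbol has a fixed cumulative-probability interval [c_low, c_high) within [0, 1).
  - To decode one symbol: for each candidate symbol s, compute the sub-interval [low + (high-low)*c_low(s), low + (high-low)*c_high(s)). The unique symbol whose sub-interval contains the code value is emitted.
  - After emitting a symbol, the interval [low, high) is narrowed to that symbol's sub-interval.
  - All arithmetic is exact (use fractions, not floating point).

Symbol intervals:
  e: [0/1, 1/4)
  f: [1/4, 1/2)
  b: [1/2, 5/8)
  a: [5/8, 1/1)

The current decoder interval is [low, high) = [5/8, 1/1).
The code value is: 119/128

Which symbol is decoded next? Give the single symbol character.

Interval width = high − low = 1/1 − 5/8 = 3/8
Scaled code = (code − low) / width = (119/128 − 5/8) / 3/8 = 13/16
  e: [0/1, 1/4) 
  f: [1/4, 1/2) 
  b: [1/2, 5/8) 
  a: [5/8, 1/1) ← scaled code falls here ✓

Answer: a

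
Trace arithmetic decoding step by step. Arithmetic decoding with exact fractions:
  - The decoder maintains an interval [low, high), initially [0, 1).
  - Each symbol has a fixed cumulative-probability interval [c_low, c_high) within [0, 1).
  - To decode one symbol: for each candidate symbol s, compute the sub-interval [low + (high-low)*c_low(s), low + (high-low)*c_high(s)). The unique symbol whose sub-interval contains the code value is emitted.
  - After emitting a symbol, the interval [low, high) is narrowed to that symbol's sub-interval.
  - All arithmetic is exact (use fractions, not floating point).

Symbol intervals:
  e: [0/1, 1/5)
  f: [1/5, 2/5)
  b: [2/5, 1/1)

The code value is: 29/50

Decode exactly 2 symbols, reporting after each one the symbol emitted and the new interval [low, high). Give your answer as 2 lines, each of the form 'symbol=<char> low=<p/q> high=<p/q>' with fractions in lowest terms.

Step 1: interval [0/1, 1/1), width = 1/1 - 0/1 = 1/1
  'e': [0/1 + 1/1*0/1, 0/1 + 1/1*1/5) = [0/1, 1/5)
  'f': [0/1 + 1/1*1/5, 0/1 + 1/1*2/5) = [1/5, 2/5)
  'b': [0/1 + 1/1*2/5, 0/1 + 1/1*1/1) = [2/5, 1/1) <- contains code 29/50
  emit 'b', narrow to [2/5, 1/1)
Step 2: interval [2/5, 1/1), width = 1/1 - 2/5 = 3/5
  'e': [2/5 + 3/5*0/1, 2/5 + 3/5*1/5) = [2/5, 13/25)
  'f': [2/5 + 3/5*1/5, 2/5 + 3/5*2/5) = [13/25, 16/25) <- contains code 29/50
  'b': [2/5 + 3/5*2/5, 2/5 + 3/5*1/1) = [16/25, 1/1)
  emit 'f', narrow to [13/25, 16/25)

Answer: symbol=b low=2/5 high=1/1
symbol=f low=13/25 high=16/25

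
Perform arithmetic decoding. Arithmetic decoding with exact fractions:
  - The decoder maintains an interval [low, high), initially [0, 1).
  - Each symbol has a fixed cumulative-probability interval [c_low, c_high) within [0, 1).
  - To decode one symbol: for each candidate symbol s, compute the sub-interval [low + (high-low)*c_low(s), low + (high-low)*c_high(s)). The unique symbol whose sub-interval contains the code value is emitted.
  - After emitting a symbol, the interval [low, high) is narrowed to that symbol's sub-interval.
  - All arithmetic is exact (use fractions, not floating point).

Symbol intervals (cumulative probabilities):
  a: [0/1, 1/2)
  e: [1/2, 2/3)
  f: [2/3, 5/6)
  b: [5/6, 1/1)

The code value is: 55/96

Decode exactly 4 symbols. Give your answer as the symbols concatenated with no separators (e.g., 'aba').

Answer: eaba

Derivation:
Step 1: interval [0/1, 1/1), width = 1/1 - 0/1 = 1/1
  'a': [0/1 + 1/1*0/1, 0/1 + 1/1*1/2) = [0/1, 1/2)
  'e': [0/1 + 1/1*1/2, 0/1 + 1/1*2/3) = [1/2, 2/3) <- contains code 55/96
  'f': [0/1 + 1/1*2/3, 0/1 + 1/1*5/6) = [2/3, 5/6)
  'b': [0/1 + 1/1*5/6, 0/1 + 1/1*1/1) = [5/6, 1/1)
  emit 'e', narrow to [1/2, 2/3)
Step 2: interval [1/2, 2/3), width = 2/3 - 1/2 = 1/6
  'a': [1/2 + 1/6*0/1, 1/2 + 1/6*1/2) = [1/2, 7/12) <- contains code 55/96
  'e': [1/2 + 1/6*1/2, 1/2 + 1/6*2/3) = [7/12, 11/18)
  'f': [1/2 + 1/6*2/3, 1/2 + 1/6*5/6) = [11/18, 23/36)
  'b': [1/2 + 1/6*5/6, 1/2 + 1/6*1/1) = [23/36, 2/3)
  emit 'a', narrow to [1/2, 7/12)
Step 3: interval [1/2, 7/12), width = 7/12 - 1/2 = 1/12
  'a': [1/2 + 1/12*0/1, 1/2 + 1/12*1/2) = [1/2, 13/24)
  'e': [1/2 + 1/12*1/2, 1/2 + 1/12*2/3) = [13/24, 5/9)
  'f': [1/2 + 1/12*2/3, 1/2 + 1/12*5/6) = [5/9, 41/72)
  'b': [1/2 + 1/12*5/6, 1/2 + 1/12*1/1) = [41/72, 7/12) <- contains code 55/96
  emit 'b', narrow to [41/72, 7/12)
Step 4: interval [41/72, 7/12), width = 7/12 - 41/72 = 1/72
  'a': [41/72 + 1/72*0/1, 41/72 + 1/72*1/2) = [41/72, 83/144) <- contains code 55/96
  'e': [41/72 + 1/72*1/2, 41/72 + 1/72*2/3) = [83/144, 125/216)
  'f': [41/72 + 1/72*2/3, 41/72 + 1/72*5/6) = [125/216, 251/432)
  'b': [41/72 + 1/72*5/6, 41/72 + 1/72*1/1) = [251/432, 7/12)
  emit 'a', narrow to [41/72, 83/144)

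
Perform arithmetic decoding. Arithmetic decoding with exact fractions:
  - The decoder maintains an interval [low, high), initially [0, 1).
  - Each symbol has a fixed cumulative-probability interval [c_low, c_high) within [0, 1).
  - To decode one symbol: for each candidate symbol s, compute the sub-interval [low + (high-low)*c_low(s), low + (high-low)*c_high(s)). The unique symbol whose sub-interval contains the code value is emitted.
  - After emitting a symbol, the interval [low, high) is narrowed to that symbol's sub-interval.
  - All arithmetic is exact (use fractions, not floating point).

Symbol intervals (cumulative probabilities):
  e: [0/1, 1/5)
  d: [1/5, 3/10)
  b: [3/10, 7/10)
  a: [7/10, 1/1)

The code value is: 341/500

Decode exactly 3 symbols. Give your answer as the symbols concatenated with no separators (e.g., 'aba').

Answer: baa

Derivation:
Step 1: interval [0/1, 1/1), width = 1/1 - 0/1 = 1/1
  'e': [0/1 + 1/1*0/1, 0/1 + 1/1*1/5) = [0/1, 1/5)
  'd': [0/1 + 1/1*1/5, 0/1 + 1/1*3/10) = [1/5, 3/10)
  'b': [0/1 + 1/1*3/10, 0/1 + 1/1*7/10) = [3/10, 7/10) <- contains code 341/500
  'a': [0/1 + 1/1*7/10, 0/1 + 1/1*1/1) = [7/10, 1/1)
  emit 'b', narrow to [3/10, 7/10)
Step 2: interval [3/10, 7/10), width = 7/10 - 3/10 = 2/5
  'e': [3/10 + 2/5*0/1, 3/10 + 2/5*1/5) = [3/10, 19/50)
  'd': [3/10 + 2/5*1/5, 3/10 + 2/5*3/10) = [19/50, 21/50)
  'b': [3/10 + 2/5*3/10, 3/10 + 2/5*7/10) = [21/50, 29/50)
  'a': [3/10 + 2/5*7/10, 3/10 + 2/5*1/1) = [29/50, 7/10) <- contains code 341/500
  emit 'a', narrow to [29/50, 7/10)
Step 3: interval [29/50, 7/10), width = 7/10 - 29/50 = 3/25
  'e': [29/50 + 3/25*0/1, 29/50 + 3/25*1/5) = [29/50, 151/250)
  'd': [29/50 + 3/25*1/5, 29/50 + 3/25*3/10) = [151/250, 77/125)
  'b': [29/50 + 3/25*3/10, 29/50 + 3/25*7/10) = [77/125, 83/125)
  'a': [29/50 + 3/25*7/10, 29/50 + 3/25*1/1) = [83/125, 7/10) <- contains code 341/500
  emit 'a', narrow to [83/125, 7/10)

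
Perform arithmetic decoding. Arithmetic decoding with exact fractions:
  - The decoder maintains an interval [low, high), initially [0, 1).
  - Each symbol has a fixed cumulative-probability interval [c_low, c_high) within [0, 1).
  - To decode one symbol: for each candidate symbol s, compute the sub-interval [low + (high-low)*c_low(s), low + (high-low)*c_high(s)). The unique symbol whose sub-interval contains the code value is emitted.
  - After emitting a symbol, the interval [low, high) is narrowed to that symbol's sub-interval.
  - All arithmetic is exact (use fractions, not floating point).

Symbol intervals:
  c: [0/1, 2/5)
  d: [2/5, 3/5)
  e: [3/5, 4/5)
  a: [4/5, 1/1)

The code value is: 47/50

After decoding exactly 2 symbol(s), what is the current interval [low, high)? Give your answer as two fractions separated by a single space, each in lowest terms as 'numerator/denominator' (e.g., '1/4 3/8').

Step 1: interval [0/1, 1/1), width = 1/1 - 0/1 = 1/1
  'c': [0/1 + 1/1*0/1, 0/1 + 1/1*2/5) = [0/1, 2/5)
  'd': [0/1 + 1/1*2/5, 0/1 + 1/1*3/5) = [2/5, 3/5)
  'e': [0/1 + 1/1*3/5, 0/1 + 1/1*4/5) = [3/5, 4/5)
  'a': [0/1 + 1/1*4/5, 0/1 + 1/1*1/1) = [4/5, 1/1) <- contains code 47/50
  emit 'a', narrow to [4/5, 1/1)
Step 2: interval [4/5, 1/1), width = 1/1 - 4/5 = 1/5
  'c': [4/5 + 1/5*0/1, 4/5 + 1/5*2/5) = [4/5, 22/25)
  'd': [4/5 + 1/5*2/5, 4/5 + 1/5*3/5) = [22/25, 23/25)
  'e': [4/5 + 1/5*3/5, 4/5 + 1/5*4/5) = [23/25, 24/25) <- contains code 47/50
  'a': [4/5 + 1/5*4/5, 4/5 + 1/5*1/1) = [24/25, 1/1)
  emit 'e', narrow to [23/25, 24/25)

Answer: 23/25 24/25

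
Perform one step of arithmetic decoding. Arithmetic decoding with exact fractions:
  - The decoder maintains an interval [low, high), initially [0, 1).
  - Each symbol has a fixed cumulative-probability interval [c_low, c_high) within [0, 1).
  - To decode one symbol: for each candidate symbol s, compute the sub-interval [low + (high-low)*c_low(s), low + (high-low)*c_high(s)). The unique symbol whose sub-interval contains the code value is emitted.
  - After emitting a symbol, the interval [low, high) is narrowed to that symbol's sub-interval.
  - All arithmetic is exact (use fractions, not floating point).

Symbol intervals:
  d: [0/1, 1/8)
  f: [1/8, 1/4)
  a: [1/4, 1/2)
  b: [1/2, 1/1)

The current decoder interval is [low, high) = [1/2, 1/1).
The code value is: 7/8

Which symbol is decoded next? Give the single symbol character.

Answer: b

Derivation:
Interval width = high − low = 1/1 − 1/2 = 1/2
Scaled code = (code − low) / width = (7/8 − 1/2) / 1/2 = 3/4
  d: [0/1, 1/8) 
  f: [1/8, 1/4) 
  a: [1/4, 1/2) 
  b: [1/2, 1/1) ← scaled code falls here ✓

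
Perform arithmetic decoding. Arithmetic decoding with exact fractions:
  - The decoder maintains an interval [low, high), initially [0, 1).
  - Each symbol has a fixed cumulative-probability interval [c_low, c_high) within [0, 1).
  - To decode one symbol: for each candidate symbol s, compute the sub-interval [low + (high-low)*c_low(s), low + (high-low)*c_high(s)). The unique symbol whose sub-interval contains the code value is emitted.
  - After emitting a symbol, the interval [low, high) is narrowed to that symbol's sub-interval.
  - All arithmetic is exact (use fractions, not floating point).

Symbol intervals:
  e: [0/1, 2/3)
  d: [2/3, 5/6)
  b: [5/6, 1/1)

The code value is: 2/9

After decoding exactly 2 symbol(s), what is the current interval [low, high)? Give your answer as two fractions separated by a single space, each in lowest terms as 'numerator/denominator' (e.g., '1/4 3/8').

Step 1: interval [0/1, 1/1), width = 1/1 - 0/1 = 1/1
  'e': [0/1 + 1/1*0/1, 0/1 + 1/1*2/3) = [0/1, 2/3) <- contains code 2/9
  'd': [0/1 + 1/1*2/3, 0/1 + 1/1*5/6) = [2/3, 5/6)
  'b': [0/1 + 1/1*5/6, 0/1 + 1/1*1/1) = [5/6, 1/1)
  emit 'e', narrow to [0/1, 2/3)
Step 2: interval [0/1, 2/3), width = 2/3 - 0/1 = 2/3
  'e': [0/1 + 2/3*0/1, 0/1 + 2/3*2/3) = [0/1, 4/9) <- contains code 2/9
  'd': [0/1 + 2/3*2/3, 0/1 + 2/3*5/6) = [4/9, 5/9)
  'b': [0/1 + 2/3*5/6, 0/1 + 2/3*1/1) = [5/9, 2/3)
  emit 'e', narrow to [0/1, 4/9)

Answer: 0/1 4/9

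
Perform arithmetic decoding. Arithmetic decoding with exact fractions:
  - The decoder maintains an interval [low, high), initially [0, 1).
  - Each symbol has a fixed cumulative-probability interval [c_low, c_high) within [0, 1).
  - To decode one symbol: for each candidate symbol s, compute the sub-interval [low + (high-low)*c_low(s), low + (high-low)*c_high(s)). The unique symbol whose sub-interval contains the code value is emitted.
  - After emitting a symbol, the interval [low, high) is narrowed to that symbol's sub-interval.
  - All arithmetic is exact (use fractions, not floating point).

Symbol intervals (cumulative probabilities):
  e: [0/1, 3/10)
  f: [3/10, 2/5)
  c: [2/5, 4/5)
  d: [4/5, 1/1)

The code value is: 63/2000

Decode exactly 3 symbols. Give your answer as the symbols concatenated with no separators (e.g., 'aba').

Answer: eef

Derivation:
Step 1: interval [0/1, 1/1), width = 1/1 - 0/1 = 1/1
  'e': [0/1 + 1/1*0/1, 0/1 + 1/1*3/10) = [0/1, 3/10) <- contains code 63/2000
  'f': [0/1 + 1/1*3/10, 0/1 + 1/1*2/5) = [3/10, 2/5)
  'c': [0/1 + 1/1*2/5, 0/1 + 1/1*4/5) = [2/5, 4/5)
  'd': [0/1 + 1/1*4/5, 0/1 + 1/1*1/1) = [4/5, 1/1)
  emit 'e', narrow to [0/1, 3/10)
Step 2: interval [0/1, 3/10), width = 3/10 - 0/1 = 3/10
  'e': [0/1 + 3/10*0/1, 0/1 + 3/10*3/10) = [0/1, 9/100) <- contains code 63/2000
  'f': [0/1 + 3/10*3/10, 0/1 + 3/10*2/5) = [9/100, 3/25)
  'c': [0/1 + 3/10*2/5, 0/1 + 3/10*4/5) = [3/25, 6/25)
  'd': [0/1 + 3/10*4/5, 0/1 + 3/10*1/1) = [6/25, 3/10)
  emit 'e', narrow to [0/1, 9/100)
Step 3: interval [0/1, 9/100), width = 9/100 - 0/1 = 9/100
  'e': [0/1 + 9/100*0/1, 0/1 + 9/100*3/10) = [0/1, 27/1000)
  'f': [0/1 + 9/100*3/10, 0/1 + 9/100*2/5) = [27/1000, 9/250) <- contains code 63/2000
  'c': [0/1 + 9/100*2/5, 0/1 + 9/100*4/5) = [9/250, 9/125)
  'd': [0/1 + 9/100*4/5, 0/1 + 9/100*1/1) = [9/125, 9/100)
  emit 'f', narrow to [27/1000, 9/250)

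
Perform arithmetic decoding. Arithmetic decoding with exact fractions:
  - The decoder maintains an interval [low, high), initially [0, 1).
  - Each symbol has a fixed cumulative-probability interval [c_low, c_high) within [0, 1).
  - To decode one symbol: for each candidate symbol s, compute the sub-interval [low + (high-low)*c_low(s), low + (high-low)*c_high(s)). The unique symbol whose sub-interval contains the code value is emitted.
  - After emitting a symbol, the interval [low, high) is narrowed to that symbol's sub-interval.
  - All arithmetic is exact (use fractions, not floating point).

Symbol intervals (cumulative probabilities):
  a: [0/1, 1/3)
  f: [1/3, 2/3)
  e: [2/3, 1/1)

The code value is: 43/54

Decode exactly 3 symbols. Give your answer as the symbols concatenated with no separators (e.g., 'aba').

Step 1: interval [0/1, 1/1), width = 1/1 - 0/1 = 1/1
  'a': [0/1 + 1/1*0/1, 0/1 + 1/1*1/3) = [0/1, 1/3)
  'f': [0/1 + 1/1*1/3, 0/1 + 1/1*2/3) = [1/3, 2/3)
  'e': [0/1 + 1/1*2/3, 0/1 + 1/1*1/1) = [2/3, 1/1) <- contains code 43/54
  emit 'e', narrow to [2/3, 1/1)
Step 2: interval [2/3, 1/1), width = 1/1 - 2/3 = 1/3
  'a': [2/3 + 1/3*0/1, 2/3 + 1/3*1/3) = [2/3, 7/9)
  'f': [2/3 + 1/3*1/3, 2/3 + 1/3*2/3) = [7/9, 8/9) <- contains code 43/54
  'e': [2/3 + 1/3*2/3, 2/3 + 1/3*1/1) = [8/9, 1/1)
  emit 'f', narrow to [7/9, 8/9)
Step 3: interval [7/9, 8/9), width = 8/9 - 7/9 = 1/9
  'a': [7/9 + 1/9*0/1, 7/9 + 1/9*1/3) = [7/9, 22/27) <- contains code 43/54
  'f': [7/9 + 1/9*1/3, 7/9 + 1/9*2/3) = [22/27, 23/27)
  'e': [7/9 + 1/9*2/3, 7/9 + 1/9*1/1) = [23/27, 8/9)
  emit 'a', narrow to [7/9, 22/27)

Answer: efa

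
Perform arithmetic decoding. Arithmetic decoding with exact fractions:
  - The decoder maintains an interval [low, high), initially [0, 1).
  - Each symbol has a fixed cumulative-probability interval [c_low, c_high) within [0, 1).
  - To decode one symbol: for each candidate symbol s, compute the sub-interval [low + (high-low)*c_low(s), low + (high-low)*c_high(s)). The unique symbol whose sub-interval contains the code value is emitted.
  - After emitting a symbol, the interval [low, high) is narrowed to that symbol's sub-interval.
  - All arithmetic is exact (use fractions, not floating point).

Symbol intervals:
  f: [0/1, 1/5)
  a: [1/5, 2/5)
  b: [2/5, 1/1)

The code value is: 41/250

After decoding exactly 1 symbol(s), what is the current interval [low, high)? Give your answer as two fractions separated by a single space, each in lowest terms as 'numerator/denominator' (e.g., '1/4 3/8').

Answer: 0/1 1/5

Derivation:
Step 1: interval [0/1, 1/1), width = 1/1 - 0/1 = 1/1
  'f': [0/1 + 1/1*0/1, 0/1 + 1/1*1/5) = [0/1, 1/5) <- contains code 41/250
  'a': [0/1 + 1/1*1/5, 0/1 + 1/1*2/5) = [1/5, 2/5)
  'b': [0/1 + 1/1*2/5, 0/1 + 1/1*1/1) = [2/5, 1/1)
  emit 'f', narrow to [0/1, 1/5)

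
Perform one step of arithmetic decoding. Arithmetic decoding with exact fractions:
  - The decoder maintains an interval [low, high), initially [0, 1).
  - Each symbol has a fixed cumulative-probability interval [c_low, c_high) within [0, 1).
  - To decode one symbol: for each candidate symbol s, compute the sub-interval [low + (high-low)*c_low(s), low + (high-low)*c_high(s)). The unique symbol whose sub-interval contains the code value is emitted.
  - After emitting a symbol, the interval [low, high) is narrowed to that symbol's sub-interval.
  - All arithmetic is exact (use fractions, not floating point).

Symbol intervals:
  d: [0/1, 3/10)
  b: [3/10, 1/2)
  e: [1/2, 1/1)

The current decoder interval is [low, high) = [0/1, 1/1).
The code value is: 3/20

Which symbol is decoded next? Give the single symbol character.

Answer: d

Derivation:
Interval width = high − low = 1/1 − 0/1 = 1/1
Scaled code = (code − low) / width = (3/20 − 0/1) / 1/1 = 3/20
  d: [0/1, 3/10) ← scaled code falls here ✓
  b: [3/10, 1/2) 
  e: [1/2, 1/1) 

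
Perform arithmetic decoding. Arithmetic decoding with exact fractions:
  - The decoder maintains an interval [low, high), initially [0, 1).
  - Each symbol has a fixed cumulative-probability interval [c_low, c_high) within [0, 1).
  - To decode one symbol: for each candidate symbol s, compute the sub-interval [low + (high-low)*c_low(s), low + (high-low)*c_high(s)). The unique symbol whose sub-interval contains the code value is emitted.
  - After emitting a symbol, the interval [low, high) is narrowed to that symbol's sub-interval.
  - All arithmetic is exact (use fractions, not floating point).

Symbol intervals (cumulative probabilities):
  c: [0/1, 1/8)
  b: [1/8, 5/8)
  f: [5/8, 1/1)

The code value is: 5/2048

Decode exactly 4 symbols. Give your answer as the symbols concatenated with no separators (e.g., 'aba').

Step 1: interval [0/1, 1/1), width = 1/1 - 0/1 = 1/1
  'c': [0/1 + 1/1*0/1, 0/1 + 1/1*1/8) = [0/1, 1/8) <- contains code 5/2048
  'b': [0/1 + 1/1*1/8, 0/1 + 1/1*5/8) = [1/8, 5/8)
  'f': [0/1 + 1/1*5/8, 0/1 + 1/1*1/1) = [5/8, 1/1)
  emit 'c', narrow to [0/1, 1/8)
Step 2: interval [0/1, 1/8), width = 1/8 - 0/1 = 1/8
  'c': [0/1 + 1/8*0/1, 0/1 + 1/8*1/8) = [0/1, 1/64) <- contains code 5/2048
  'b': [0/1 + 1/8*1/8, 0/1 + 1/8*5/8) = [1/64, 5/64)
  'f': [0/1 + 1/8*5/8, 0/1 + 1/8*1/1) = [5/64, 1/8)
  emit 'c', narrow to [0/1, 1/64)
Step 3: interval [0/1, 1/64), width = 1/64 - 0/1 = 1/64
  'c': [0/1 + 1/64*0/1, 0/1 + 1/64*1/8) = [0/1, 1/512)
  'b': [0/1 + 1/64*1/8, 0/1 + 1/64*5/8) = [1/512, 5/512) <- contains code 5/2048
  'f': [0/1 + 1/64*5/8, 0/1 + 1/64*1/1) = [5/512, 1/64)
  emit 'b', narrow to [1/512, 5/512)
Step 4: interval [1/512, 5/512), width = 5/512 - 1/512 = 1/128
  'c': [1/512 + 1/128*0/1, 1/512 + 1/128*1/8) = [1/512, 3/1024) <- contains code 5/2048
  'b': [1/512 + 1/128*1/8, 1/512 + 1/128*5/8) = [3/1024, 7/1024)
  'f': [1/512 + 1/128*5/8, 1/512 + 1/128*1/1) = [7/1024, 5/512)
  emit 'c', narrow to [1/512, 3/1024)

Answer: ccbc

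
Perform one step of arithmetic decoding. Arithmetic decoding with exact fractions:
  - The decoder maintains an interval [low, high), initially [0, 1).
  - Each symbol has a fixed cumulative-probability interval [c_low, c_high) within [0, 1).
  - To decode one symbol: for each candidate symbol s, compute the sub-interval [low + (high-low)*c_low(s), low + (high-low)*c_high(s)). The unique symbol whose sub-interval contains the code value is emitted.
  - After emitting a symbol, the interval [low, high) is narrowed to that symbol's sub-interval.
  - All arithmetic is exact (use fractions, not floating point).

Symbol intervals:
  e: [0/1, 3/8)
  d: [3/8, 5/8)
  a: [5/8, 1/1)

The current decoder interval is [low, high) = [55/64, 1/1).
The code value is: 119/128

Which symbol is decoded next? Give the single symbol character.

Answer: d

Derivation:
Interval width = high − low = 1/1 − 55/64 = 9/64
Scaled code = (code − low) / width = (119/128 − 55/64) / 9/64 = 1/2
  e: [0/1, 3/8) 
  d: [3/8, 5/8) ← scaled code falls here ✓
  a: [5/8, 1/1) 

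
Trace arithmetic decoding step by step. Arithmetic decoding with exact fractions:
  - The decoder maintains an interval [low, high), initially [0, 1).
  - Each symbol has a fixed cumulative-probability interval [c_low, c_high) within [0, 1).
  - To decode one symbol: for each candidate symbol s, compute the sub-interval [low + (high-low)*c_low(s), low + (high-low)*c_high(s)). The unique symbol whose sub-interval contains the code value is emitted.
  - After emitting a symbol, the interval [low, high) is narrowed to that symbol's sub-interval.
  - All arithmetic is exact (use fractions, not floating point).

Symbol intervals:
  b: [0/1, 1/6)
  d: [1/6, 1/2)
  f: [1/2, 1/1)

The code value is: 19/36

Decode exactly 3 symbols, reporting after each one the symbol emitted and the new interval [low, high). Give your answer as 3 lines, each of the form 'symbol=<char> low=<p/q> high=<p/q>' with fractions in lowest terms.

Step 1: interval [0/1, 1/1), width = 1/1 - 0/1 = 1/1
  'b': [0/1 + 1/1*0/1, 0/1 + 1/1*1/6) = [0/1, 1/6)
  'd': [0/1 + 1/1*1/6, 0/1 + 1/1*1/2) = [1/6, 1/2)
  'f': [0/1 + 1/1*1/2, 0/1 + 1/1*1/1) = [1/2, 1/1) <- contains code 19/36
  emit 'f', narrow to [1/2, 1/1)
Step 2: interval [1/2, 1/1), width = 1/1 - 1/2 = 1/2
  'b': [1/2 + 1/2*0/1, 1/2 + 1/2*1/6) = [1/2, 7/12) <- contains code 19/36
  'd': [1/2 + 1/2*1/6, 1/2 + 1/2*1/2) = [7/12, 3/4)
  'f': [1/2 + 1/2*1/2, 1/2 + 1/2*1/1) = [3/4, 1/1)
  emit 'b', narrow to [1/2, 7/12)
Step 3: interval [1/2, 7/12), width = 7/12 - 1/2 = 1/12
  'b': [1/2 + 1/12*0/1, 1/2 + 1/12*1/6) = [1/2, 37/72)
  'd': [1/2 + 1/12*1/6, 1/2 + 1/12*1/2) = [37/72, 13/24) <- contains code 19/36
  'f': [1/2 + 1/12*1/2, 1/2 + 1/12*1/1) = [13/24, 7/12)
  emit 'd', narrow to [37/72, 13/24)

Answer: symbol=f low=1/2 high=1/1
symbol=b low=1/2 high=7/12
symbol=d low=37/72 high=13/24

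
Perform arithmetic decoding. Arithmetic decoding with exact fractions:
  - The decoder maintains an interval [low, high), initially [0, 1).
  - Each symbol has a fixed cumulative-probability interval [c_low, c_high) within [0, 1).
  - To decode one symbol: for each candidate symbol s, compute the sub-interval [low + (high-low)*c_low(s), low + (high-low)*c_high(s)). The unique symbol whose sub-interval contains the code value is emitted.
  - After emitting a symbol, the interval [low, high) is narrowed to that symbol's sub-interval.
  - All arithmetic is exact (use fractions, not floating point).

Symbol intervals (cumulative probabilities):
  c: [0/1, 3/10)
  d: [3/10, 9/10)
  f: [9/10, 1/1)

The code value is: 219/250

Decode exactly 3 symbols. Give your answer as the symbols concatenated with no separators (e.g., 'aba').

Answer: dfd

Derivation:
Step 1: interval [0/1, 1/1), width = 1/1 - 0/1 = 1/1
  'c': [0/1 + 1/1*0/1, 0/1 + 1/1*3/10) = [0/1, 3/10)
  'd': [0/1 + 1/1*3/10, 0/1 + 1/1*9/10) = [3/10, 9/10) <- contains code 219/250
  'f': [0/1 + 1/1*9/10, 0/1 + 1/1*1/1) = [9/10, 1/1)
  emit 'd', narrow to [3/10, 9/10)
Step 2: interval [3/10, 9/10), width = 9/10 - 3/10 = 3/5
  'c': [3/10 + 3/5*0/1, 3/10 + 3/5*3/10) = [3/10, 12/25)
  'd': [3/10 + 3/5*3/10, 3/10 + 3/5*9/10) = [12/25, 21/25)
  'f': [3/10 + 3/5*9/10, 3/10 + 3/5*1/1) = [21/25, 9/10) <- contains code 219/250
  emit 'f', narrow to [21/25, 9/10)
Step 3: interval [21/25, 9/10), width = 9/10 - 21/25 = 3/50
  'c': [21/25 + 3/50*0/1, 21/25 + 3/50*3/10) = [21/25, 429/500)
  'd': [21/25 + 3/50*3/10, 21/25 + 3/50*9/10) = [429/500, 447/500) <- contains code 219/250
  'f': [21/25 + 3/50*9/10, 21/25 + 3/50*1/1) = [447/500, 9/10)
  emit 'd', narrow to [429/500, 447/500)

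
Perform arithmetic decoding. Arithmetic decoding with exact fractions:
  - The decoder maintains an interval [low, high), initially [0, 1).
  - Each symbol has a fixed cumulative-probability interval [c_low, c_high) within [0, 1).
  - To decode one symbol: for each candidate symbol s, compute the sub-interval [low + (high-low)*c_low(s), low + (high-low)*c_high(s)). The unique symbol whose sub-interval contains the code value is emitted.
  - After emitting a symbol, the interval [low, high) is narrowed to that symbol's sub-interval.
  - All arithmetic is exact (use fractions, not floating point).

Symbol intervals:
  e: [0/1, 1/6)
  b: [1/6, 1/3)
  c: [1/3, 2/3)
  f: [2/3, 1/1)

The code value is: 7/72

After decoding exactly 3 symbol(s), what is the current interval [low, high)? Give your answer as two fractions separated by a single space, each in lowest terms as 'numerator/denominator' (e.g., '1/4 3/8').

Answer: 5/54 1/9

Derivation:
Step 1: interval [0/1, 1/1), width = 1/1 - 0/1 = 1/1
  'e': [0/1 + 1/1*0/1, 0/1 + 1/1*1/6) = [0/1, 1/6) <- contains code 7/72
  'b': [0/1 + 1/1*1/6, 0/1 + 1/1*1/3) = [1/6, 1/3)
  'c': [0/1 + 1/1*1/3, 0/1 + 1/1*2/3) = [1/3, 2/3)
  'f': [0/1 + 1/1*2/3, 0/1 + 1/1*1/1) = [2/3, 1/1)
  emit 'e', narrow to [0/1, 1/6)
Step 2: interval [0/1, 1/6), width = 1/6 - 0/1 = 1/6
  'e': [0/1 + 1/6*0/1, 0/1 + 1/6*1/6) = [0/1, 1/36)
  'b': [0/1 + 1/6*1/6, 0/1 + 1/6*1/3) = [1/36, 1/18)
  'c': [0/1 + 1/6*1/3, 0/1 + 1/6*2/3) = [1/18, 1/9) <- contains code 7/72
  'f': [0/1 + 1/6*2/3, 0/1 + 1/6*1/1) = [1/9, 1/6)
  emit 'c', narrow to [1/18, 1/9)
Step 3: interval [1/18, 1/9), width = 1/9 - 1/18 = 1/18
  'e': [1/18 + 1/18*0/1, 1/18 + 1/18*1/6) = [1/18, 7/108)
  'b': [1/18 + 1/18*1/6, 1/18 + 1/18*1/3) = [7/108, 2/27)
  'c': [1/18 + 1/18*1/3, 1/18 + 1/18*2/3) = [2/27, 5/54)
  'f': [1/18 + 1/18*2/3, 1/18 + 1/18*1/1) = [5/54, 1/9) <- contains code 7/72
  emit 'f', narrow to [5/54, 1/9)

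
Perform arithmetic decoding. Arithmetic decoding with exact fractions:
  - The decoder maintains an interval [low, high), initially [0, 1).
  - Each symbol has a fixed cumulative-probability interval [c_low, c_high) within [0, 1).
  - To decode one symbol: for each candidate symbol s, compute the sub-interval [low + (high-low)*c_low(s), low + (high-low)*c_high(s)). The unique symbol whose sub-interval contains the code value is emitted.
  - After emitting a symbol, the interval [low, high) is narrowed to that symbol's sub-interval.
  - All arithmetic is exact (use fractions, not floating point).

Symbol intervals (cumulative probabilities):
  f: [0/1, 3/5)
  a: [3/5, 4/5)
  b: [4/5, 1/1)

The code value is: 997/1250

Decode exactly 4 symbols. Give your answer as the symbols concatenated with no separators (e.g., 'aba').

Answer: abba

Derivation:
Step 1: interval [0/1, 1/1), width = 1/1 - 0/1 = 1/1
  'f': [0/1 + 1/1*0/1, 0/1 + 1/1*3/5) = [0/1, 3/5)
  'a': [0/1 + 1/1*3/5, 0/1 + 1/1*4/5) = [3/5, 4/5) <- contains code 997/1250
  'b': [0/1 + 1/1*4/5, 0/1 + 1/1*1/1) = [4/5, 1/1)
  emit 'a', narrow to [3/5, 4/5)
Step 2: interval [3/5, 4/5), width = 4/5 - 3/5 = 1/5
  'f': [3/5 + 1/5*0/1, 3/5 + 1/5*3/5) = [3/5, 18/25)
  'a': [3/5 + 1/5*3/5, 3/5 + 1/5*4/5) = [18/25, 19/25)
  'b': [3/5 + 1/5*4/5, 3/5 + 1/5*1/1) = [19/25, 4/5) <- contains code 997/1250
  emit 'b', narrow to [19/25, 4/5)
Step 3: interval [19/25, 4/5), width = 4/5 - 19/25 = 1/25
  'f': [19/25 + 1/25*0/1, 19/25 + 1/25*3/5) = [19/25, 98/125)
  'a': [19/25 + 1/25*3/5, 19/25 + 1/25*4/5) = [98/125, 99/125)
  'b': [19/25 + 1/25*4/5, 19/25 + 1/25*1/1) = [99/125, 4/5) <- contains code 997/1250
  emit 'b', narrow to [99/125, 4/5)
Step 4: interval [99/125, 4/5), width = 4/5 - 99/125 = 1/125
  'f': [99/125 + 1/125*0/1, 99/125 + 1/125*3/5) = [99/125, 498/625)
  'a': [99/125 + 1/125*3/5, 99/125 + 1/125*4/5) = [498/625, 499/625) <- contains code 997/1250
  'b': [99/125 + 1/125*4/5, 99/125 + 1/125*1/1) = [499/625, 4/5)
  emit 'a', narrow to [498/625, 499/625)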